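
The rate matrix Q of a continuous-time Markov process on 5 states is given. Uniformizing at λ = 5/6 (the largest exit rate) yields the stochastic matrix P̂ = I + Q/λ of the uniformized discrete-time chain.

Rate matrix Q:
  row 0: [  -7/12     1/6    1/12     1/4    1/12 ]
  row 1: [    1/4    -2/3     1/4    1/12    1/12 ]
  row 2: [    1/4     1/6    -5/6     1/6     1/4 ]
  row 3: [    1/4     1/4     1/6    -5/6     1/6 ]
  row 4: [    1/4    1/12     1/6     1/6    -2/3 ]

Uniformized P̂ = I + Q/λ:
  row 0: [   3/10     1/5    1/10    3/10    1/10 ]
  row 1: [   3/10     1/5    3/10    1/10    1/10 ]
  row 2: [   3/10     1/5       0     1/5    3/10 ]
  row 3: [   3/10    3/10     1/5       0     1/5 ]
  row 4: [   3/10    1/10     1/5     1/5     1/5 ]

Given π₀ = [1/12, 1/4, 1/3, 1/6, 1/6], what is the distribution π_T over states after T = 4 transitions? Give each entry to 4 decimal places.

π = [0.3000, 0.2008, 0.1587, 0.1750, 0.1656]

t=0: π = [0.0833, 0.2500, 0.3333, 0.1667, 0.1667]
t=1: π = [0.3000, 0.2000, 0.1500, 0.1500, 0.2000]
t=2: π = [0.3000, 0.1950, 0.1600, 0.1800, 0.1650]
t=3: π = [0.3000, 0.2015, 0.1575, 0.1745, 0.1665]
t=4: π = [0.3000, 0.2008, 0.1587, 0.1750, 0.1656]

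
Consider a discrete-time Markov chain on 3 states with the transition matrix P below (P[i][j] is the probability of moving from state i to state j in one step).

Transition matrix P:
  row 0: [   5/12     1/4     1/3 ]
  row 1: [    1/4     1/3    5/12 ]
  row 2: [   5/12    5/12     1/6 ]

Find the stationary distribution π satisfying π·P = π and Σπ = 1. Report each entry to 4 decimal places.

Balance equations π_j = Σ_i π_i·P[i][j]:
  π_0 = 5/12·π_0 + 1/4·π_1 + 5/12·π_2
  π_1 = 1/4·π_0 + 1/3·π_1 + 5/12·π_2
  normalize: π_0 + π_1 + π_2 = 1
Solving the linear system gives exactly π = [55/152, 25/76, 47/152].

π = [0.3618, 0.3289, 0.3092]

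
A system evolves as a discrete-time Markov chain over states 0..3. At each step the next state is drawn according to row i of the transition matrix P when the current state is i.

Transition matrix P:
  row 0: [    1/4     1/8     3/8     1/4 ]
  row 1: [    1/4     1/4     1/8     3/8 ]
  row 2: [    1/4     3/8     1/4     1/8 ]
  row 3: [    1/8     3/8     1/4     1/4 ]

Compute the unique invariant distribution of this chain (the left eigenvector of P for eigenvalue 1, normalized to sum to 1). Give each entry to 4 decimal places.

Balance equations π_j = Σ_i π_i·P[i][j]:
  π_0 = 1/4·π_0 + 1/4·π_1 + 1/4·π_2 + 1/8·π_3
  π_1 = 1/8·π_0 + 1/4·π_1 + 3/8·π_2 + 3/8·π_3
  π_2 = 3/8·π_0 + 1/8·π_1 + 1/4·π_2 + 1/4·π_3
  normalize: π_0 + π_1 + π_2 + π_3 = 1
Solving the linear system gives exactly π = [111/509, 145/509, 123/509, 130/509].

π = [0.2181, 0.2849, 0.2417, 0.2554]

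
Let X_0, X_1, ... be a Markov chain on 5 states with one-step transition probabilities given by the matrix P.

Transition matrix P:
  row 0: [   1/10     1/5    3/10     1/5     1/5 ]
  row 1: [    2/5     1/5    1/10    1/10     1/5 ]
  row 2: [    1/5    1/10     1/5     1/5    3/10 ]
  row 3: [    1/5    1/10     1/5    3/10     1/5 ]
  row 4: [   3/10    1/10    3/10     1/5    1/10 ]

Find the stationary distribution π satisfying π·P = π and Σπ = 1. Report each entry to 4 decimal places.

π = [0.2250, 0.1361, 0.2292, 0.2071, 0.2027]

Balance equations π_j = Σ_i π_i·P[i][j]:
  π_0 = 1/10·π_0 + 2/5·π_1 + 1/5·π_2 + 1/5·π_3 + 3/10·π_4
  π_1 = 1/5·π_0 + 1/5·π_1 + 1/10·π_2 + 1/10·π_3 + 1/10·π_4
  π_2 = 3/10·π_0 + 1/10·π_1 + 1/5·π_2 + 1/5·π_3 + 3/10·π_4
  π_3 = 1/5·π_0 + 1/10·π_1 + 1/5·π_2 + 3/10·π_3 + 1/5·π_4
  normalize: π_0 + π_1 + π_2 + π_3 + π_4 = 1
Solving the linear system gives exactly π = [2377/10565, 1438/10565, 2421/10565, 2188/10565, 2141/10565].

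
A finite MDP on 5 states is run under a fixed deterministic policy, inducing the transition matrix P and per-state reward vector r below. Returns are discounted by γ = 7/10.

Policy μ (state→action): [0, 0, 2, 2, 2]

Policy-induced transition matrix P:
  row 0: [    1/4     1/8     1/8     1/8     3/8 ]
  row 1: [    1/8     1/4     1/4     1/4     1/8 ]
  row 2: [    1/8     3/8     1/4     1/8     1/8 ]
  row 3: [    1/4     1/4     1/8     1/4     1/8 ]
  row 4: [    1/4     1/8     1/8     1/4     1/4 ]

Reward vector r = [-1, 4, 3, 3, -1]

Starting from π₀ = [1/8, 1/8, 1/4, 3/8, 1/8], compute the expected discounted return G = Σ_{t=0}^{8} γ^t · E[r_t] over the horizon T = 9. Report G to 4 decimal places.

G = 5.7942

t=0: π = [0.1250, 0.1250, 0.2500, 0.3750, 0.1250], E[r] = 2.1250, γ^t·E[r] = 2.125000, running G = 2.125000
t=1: π = [0.2031, 0.2500, 0.1719, 0.2031, 0.1719], E[r] = 1.7500, γ^t·E[r] = 1.225000, running G = 3.350000
t=2: π = [0.1973, 0.2246, 0.1777, 0.2031, 0.1973], E[r] = 1.6465, γ^t·E[r] = 0.806777, running G = 4.156777
t=3: π = [0.1997, 0.2229, 0.1753, 0.2031, 0.1990], E[r] = 1.6282, γ^t·E[r] = 0.558464, running G = 4.715241
t=4: π = [0.2002, 0.2221, 0.1748, 0.2031, 0.1998], E[r] = 1.6220, γ^t·E[r] = 0.389437, running G = 5.104678
t=5: π = [0.2004, 0.2218, 0.1746, 0.2031, 0.2000], E[r] = 1.6201, γ^t·E[r] = 0.272298, running G = 5.376976
t=6: π = [0.2004, 0.2218, 0.1746, 0.2031, 0.2001], E[r] = 1.6196, γ^t·E[r] = 0.190543, running G = 5.567519
t=7: π = [0.2005, 0.2218, 0.1745, 0.2031, 0.2001], E[r] = 1.6194, γ^t·E[r] = 0.133366, running G = 5.700885
t=8: π = [0.2005, 0.2217, 0.1745, 0.2031, 0.2001], E[r] = 1.6194, γ^t·E[r] = 0.093353, running G = 5.794238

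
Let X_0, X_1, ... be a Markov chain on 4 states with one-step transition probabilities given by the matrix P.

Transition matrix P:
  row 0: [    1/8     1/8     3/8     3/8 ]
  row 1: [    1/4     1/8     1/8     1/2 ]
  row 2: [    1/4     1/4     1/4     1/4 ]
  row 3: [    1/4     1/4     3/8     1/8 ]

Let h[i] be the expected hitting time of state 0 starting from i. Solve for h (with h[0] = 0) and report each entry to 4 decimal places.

h = [0.0000, 4.0000, 4.0000, 4.0000]

First-step conditioning: h[0] = 0; for i ≠ 0, h[i] = 1 + Σ_k P[i][k]·h[k].
  h[1] = 1 + 1/8·h[1] + 1/8·h[2] + 1/2·h[3]
  h[2] = 1 + 1/4·h[1] + 1/4·h[2] + 1/4·h[3]
  h[3] = 1 + 1/4·h[1] + 3/8·h[2] + 1/8·h[3]
Solving the 3×3 linear system over states ≠ 0 gives exactly h = [0, 4, 4, 4] (h[0] = 0 is the target).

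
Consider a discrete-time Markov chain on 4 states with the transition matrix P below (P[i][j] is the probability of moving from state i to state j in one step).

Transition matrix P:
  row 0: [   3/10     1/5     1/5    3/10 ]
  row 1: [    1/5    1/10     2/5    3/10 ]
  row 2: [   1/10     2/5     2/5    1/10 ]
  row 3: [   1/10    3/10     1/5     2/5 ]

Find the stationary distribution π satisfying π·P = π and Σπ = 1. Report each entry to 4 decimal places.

Balance equations π_j = Σ_i π_i·P[i][j]:
  π_0 = 3/10·π_0 + 1/5·π_1 + 1/10·π_2 + 1/10·π_3
  π_1 = 1/5·π_0 + 1/10·π_1 + 2/5·π_2 + 3/10·π_3
  π_2 = 1/5·π_0 + 2/5·π_1 + 2/5·π_2 + 1/5·π_3
  normalize: π_0 + π_1 + π_2 + π_3 = 1
Solving the linear system gives exactly π = [3/19, 5/19, 6/19, 5/19].

π = [0.1579, 0.2632, 0.3158, 0.2632]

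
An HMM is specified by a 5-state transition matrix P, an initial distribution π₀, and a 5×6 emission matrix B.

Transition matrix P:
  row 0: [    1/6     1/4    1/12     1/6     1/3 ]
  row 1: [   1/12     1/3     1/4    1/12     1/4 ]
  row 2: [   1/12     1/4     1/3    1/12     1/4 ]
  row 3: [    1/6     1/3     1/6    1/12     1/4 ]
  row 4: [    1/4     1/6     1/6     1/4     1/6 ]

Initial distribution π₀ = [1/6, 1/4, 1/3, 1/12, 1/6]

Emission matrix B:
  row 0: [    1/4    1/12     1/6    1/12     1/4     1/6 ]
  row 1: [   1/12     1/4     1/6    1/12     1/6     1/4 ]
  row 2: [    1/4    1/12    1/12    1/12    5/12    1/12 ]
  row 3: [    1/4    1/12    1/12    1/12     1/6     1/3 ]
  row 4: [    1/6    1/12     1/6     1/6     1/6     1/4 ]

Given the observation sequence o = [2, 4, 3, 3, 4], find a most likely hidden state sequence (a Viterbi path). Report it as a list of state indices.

t=0: δ = [2.778e-02, 4.167e-02, 2.778e-02, 6.944e-03, 2.778e-02]  (obs o_0=2)
t=1: δ = [1.736e-03, 2.315e-03, 4.340e-03, 1.157e-03, 1.736e-03]  ψ = [4, 1, 1, 4, 1]  (obs o_1=4)
t=2: δ = [3.617e-05, 9.042e-05, 1.206e-04, 3.617e-05, 1.808e-04]  ψ = [4, 2, 2, 4, 2]  (obs o_2=3)
t=3: δ = [3.768e-06, 2.512e-06, 3.349e-06, 3.768e-06, 5.023e-06]  ψ = [4, 1, 2, 4, 2]  (obs o_3=3)
t=4: δ = [3.140e-07, 2.093e-07, 4.651e-07, 2.093e-07, 2.093e-07]  ψ = [4, 3, 2, 4, 0]  (obs o_4=4)
backtrack: best end state = 2; path = [1, 2, 2, 2, 2]

path = [1, 2, 2, 2, 2]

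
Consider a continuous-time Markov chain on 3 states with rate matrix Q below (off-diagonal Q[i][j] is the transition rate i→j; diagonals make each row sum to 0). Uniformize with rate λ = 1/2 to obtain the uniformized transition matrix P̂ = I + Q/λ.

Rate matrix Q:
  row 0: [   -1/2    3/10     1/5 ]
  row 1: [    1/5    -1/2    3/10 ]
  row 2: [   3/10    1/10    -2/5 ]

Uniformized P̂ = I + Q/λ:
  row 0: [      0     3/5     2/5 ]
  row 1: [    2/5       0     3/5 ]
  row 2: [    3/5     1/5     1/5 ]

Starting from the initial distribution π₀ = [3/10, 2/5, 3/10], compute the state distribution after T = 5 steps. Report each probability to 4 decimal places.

t=0: π = [0.3000, 0.4000, 0.3000]
t=1: π = [0.3400, 0.2400, 0.4200]
t=2: π = [0.3480, 0.2880, 0.3640]
t=3: π = [0.3336, 0.2816, 0.3848]
t=4: π = [0.3435, 0.2771, 0.3794]
t=5: π = [0.3385, 0.2820, 0.3796]

π = [0.3385, 0.2820, 0.3796]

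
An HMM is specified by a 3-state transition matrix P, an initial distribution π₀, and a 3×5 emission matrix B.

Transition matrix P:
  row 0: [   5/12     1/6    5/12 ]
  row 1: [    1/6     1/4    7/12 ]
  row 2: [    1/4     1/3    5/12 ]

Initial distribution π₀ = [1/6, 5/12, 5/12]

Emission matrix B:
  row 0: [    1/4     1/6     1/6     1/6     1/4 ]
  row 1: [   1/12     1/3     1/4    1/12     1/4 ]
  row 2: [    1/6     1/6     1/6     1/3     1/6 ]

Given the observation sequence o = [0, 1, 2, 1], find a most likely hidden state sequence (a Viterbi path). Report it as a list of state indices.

path = [2, 1, 2, 1]

t=0: δ = [4.167e-02, 3.472e-02, 6.944e-02]  (obs o_0=0)
t=1: δ = [2.894e-03, 7.716e-03, 4.823e-03]  ψ = [0, 2, 2]  (obs o_1=1)
t=2: δ = [2.143e-04, 4.823e-04, 7.502e-04]  ψ = [1, 1, 1]  (obs o_2=2)
t=3: δ = [3.126e-05, 8.335e-05, 5.210e-05]  ψ = [2, 2, 2]  (obs o_3=1)
backtrack: best end state = 1; path = [2, 1, 2, 1]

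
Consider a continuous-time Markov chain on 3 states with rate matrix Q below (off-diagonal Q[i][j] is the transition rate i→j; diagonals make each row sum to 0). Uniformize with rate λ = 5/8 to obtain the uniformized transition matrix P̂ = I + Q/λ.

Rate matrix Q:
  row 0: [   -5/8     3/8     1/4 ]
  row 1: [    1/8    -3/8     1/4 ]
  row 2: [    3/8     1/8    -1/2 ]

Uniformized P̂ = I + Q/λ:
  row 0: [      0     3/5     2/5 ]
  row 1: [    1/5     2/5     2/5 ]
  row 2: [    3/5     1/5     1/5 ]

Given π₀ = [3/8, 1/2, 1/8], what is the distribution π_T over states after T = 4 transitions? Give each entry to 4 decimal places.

t=0: π = [0.3750, 0.5000, 0.1250]
t=1: π = [0.1750, 0.4500, 0.3750]
t=2: π = [0.3150, 0.3600, 0.3250]
t=3: π = [0.2670, 0.3980, 0.3350]
t=4: π = [0.2806, 0.3864, 0.3330]

π = [0.2806, 0.3864, 0.3330]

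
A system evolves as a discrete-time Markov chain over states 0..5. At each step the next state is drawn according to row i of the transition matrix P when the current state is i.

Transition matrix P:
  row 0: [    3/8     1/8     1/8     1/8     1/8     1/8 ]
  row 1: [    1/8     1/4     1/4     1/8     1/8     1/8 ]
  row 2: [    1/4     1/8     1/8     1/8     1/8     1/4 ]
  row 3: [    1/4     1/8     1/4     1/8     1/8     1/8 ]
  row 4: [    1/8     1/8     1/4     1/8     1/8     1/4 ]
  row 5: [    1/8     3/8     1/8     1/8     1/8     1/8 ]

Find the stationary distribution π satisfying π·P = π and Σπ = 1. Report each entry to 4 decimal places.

Balance equations π_j = Σ_i π_i·P[i][j]:
  π_0 = 3/8·π_0 + 1/8·π_1 + 1/4·π_2 + 1/4·π_3 + 1/8·π_4 + 1/8·π_5
  π_1 = 1/8·π_0 + 1/4·π_1 + 1/8·π_2 + 1/8·π_3 + 1/8·π_4 + 3/8·π_5
  π_2 = 1/8·π_0 + 1/4·π_1 + 1/8·π_2 + 1/4·π_3 + 1/4·π_4 + 1/8·π_5
  π_3 = 1/8·π_0 + 1/8·π_1 + 1/8·π_2 + 1/8·π_3 + 1/8·π_4 + 1/8·π_5
  π_4 = 1/8·π_0 + 1/8·π_1 + 1/8·π_2 + 1/8·π_3 + 1/8·π_4 + 1/8·π_5
  normalize: π_0 + π_1 + π_2 + π_3 + π_4 + π_5 = 1
Solving the linear system gives exactly π = [97/446, 169/892, 321/1784, 1/8, 1/8, 291/1784].

π = [0.2175, 0.1895, 0.1799, 0.1250, 0.1250, 0.1631]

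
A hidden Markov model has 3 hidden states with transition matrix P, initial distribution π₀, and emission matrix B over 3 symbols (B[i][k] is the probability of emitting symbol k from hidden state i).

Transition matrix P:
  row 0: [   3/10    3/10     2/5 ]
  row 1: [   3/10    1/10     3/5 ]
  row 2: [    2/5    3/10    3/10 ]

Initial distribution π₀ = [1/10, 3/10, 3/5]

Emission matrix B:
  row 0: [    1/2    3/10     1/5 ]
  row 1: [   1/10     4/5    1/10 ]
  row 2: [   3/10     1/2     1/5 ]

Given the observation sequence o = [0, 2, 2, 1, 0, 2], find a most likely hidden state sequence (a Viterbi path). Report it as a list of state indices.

t=0: δ = [5.000e-02, 3.000e-02, 1.800e-01]  (obs o_0=0)
t=1: δ = [1.440e-02, 5.400e-03, 1.080e-02]  ψ = [2, 2, 2]  (obs o_1=2)
t=2: δ = [8.640e-04, 4.320e-04, 1.152e-03]  ψ = [0, 0, 0]  (obs o_2=2)
t=3: δ = [1.382e-04, 2.765e-04, 1.728e-04]  ψ = [2, 2, 0]  (obs o_3=1)
t=4: δ = [4.147e-05, 5.184e-06, 4.977e-05]  ψ = [1, 2, 1]  (obs o_4=0)
t=5: δ = [3.981e-06, 1.493e-06, 3.318e-06]  ψ = [2, 2, 0]  (obs o_5=2)
backtrack: best end state = 0; path = [2, 0, 2, 1, 2, 0]

path = [2, 0, 2, 1, 2, 0]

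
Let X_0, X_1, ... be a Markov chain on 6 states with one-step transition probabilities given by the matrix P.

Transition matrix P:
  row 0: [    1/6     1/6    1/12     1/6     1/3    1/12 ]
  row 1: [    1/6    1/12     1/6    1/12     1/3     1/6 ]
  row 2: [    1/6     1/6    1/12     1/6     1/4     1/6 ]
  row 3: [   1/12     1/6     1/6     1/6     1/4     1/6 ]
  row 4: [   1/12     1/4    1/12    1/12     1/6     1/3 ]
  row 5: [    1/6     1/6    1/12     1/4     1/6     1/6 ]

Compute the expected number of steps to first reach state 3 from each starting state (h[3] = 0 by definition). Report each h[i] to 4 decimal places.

h = [6.8231, 7.2882, 6.7347, 0.0000, 7.1962, 6.1350]

First-step conditioning: h[3] = 0; for i ≠ 3, h[i] = 1 + Σ_k P[i][k]·h[k].
  h[0] = 1 + 1/6·h[0] + 1/6·h[1] + 1/12·h[2] + 1/3·h[4] + 1/12·h[5]
  h[1] = 1 + 1/6·h[0] + 1/12·h[1] + 1/6·h[2] + 1/3·h[4] + 1/6·h[5]
  h[2] = 1 + 1/6·h[0] + 1/6·h[1] + 1/12·h[2] + 1/4·h[4] + 1/6·h[5]
  h[4] = 1 + 1/12·h[0] + 1/4·h[1] + 1/12·h[2] + 1/6·h[4] + 1/3·h[5]
  h[5] = 1 + 1/6·h[0] + 1/6·h[1] + 1/12·h[2] + 1/6·h[4] + 1/6·h[5]
Solving the 5×5 linear system over states ≠ 3 gives exactly h = [299964/43963, 320412/43963, 296076/43963, 0, 316368/43963, 269712/43963] (h[3] = 0 is the target).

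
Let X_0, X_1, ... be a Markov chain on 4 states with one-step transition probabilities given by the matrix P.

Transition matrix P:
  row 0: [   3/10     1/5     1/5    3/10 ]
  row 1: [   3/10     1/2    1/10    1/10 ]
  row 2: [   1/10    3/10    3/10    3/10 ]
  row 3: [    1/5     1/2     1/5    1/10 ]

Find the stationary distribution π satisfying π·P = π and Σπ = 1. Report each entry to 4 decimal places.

π = [0.2457, 0.3905, 0.1788, 0.1849]

Balance equations π_j = Σ_i π_i·P[i][j]:
  π_0 = 3/10·π_0 + 3/10·π_1 + 1/10·π_2 + 1/5·π_3
  π_1 = 1/5·π_0 + 1/2·π_1 + 3/10·π_2 + 1/2·π_3
  π_2 = 1/5·π_0 + 1/10·π_1 + 3/10·π_2 + 1/5·π_3
  normalize: π_0 + π_1 + π_2 + π_3 = 1
Solving the linear system gives exactly π = [101/411, 107/274, 49/274, 76/411].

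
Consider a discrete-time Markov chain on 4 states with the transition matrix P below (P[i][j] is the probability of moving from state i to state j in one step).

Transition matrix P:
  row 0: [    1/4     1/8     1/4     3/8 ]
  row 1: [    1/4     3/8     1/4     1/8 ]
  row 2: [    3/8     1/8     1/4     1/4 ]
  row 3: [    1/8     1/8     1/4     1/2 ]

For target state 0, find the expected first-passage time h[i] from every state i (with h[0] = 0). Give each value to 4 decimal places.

h = [0.0000, 4.0000, 3.6000, 4.8000]

First-step conditioning: h[0] = 0; for i ≠ 0, h[i] = 1 + Σ_k P[i][k]·h[k].
  h[1] = 1 + 3/8·h[1] + 1/4·h[2] + 1/8·h[3]
  h[2] = 1 + 1/8·h[1] + 1/4·h[2] + 1/4·h[3]
  h[3] = 1 + 1/8·h[1] + 1/4·h[2] + 1/2·h[3]
Solving the 3×3 linear system over states ≠ 0 gives exactly h = [0, 4, 18/5, 24/5] (h[0] = 0 is the target).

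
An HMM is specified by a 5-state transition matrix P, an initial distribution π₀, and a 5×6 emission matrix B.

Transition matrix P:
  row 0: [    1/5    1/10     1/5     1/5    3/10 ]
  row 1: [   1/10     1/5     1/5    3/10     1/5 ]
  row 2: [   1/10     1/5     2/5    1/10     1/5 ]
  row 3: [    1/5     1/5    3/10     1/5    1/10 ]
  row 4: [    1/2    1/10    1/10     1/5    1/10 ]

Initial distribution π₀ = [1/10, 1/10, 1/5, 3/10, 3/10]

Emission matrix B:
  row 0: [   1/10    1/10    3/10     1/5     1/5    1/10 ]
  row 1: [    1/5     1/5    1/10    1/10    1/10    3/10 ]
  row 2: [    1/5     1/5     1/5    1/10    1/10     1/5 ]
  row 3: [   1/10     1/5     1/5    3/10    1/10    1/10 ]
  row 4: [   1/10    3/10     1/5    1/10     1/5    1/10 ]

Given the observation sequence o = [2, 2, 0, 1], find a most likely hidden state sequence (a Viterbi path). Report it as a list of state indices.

path = [4, 0, 2, 2]

t=0: δ = [3.000e-02, 1.000e-02, 4.000e-02, 6.000e-02, 6.000e-02]  (obs o_0=2)
t=1: δ = [9.000e-03, 1.200e-03, 3.600e-03, 2.400e-03, 1.800e-03]  ψ = [4, 3, 3, 3, 0]  (obs o_1=2)
t=2: δ = [1.800e-04, 1.800e-04, 3.600e-04, 1.800e-04, 2.700e-04]  ψ = [0, 0, 0, 0, 0]  (obs o_2=0)
t=3: δ = [1.350e-05, 1.440e-05, 2.880e-05, 1.080e-05, 2.160e-05]  ψ = [4, 2, 2, 1, 2]  (obs o_3=1)
backtrack: best end state = 2; path = [4, 0, 2, 2]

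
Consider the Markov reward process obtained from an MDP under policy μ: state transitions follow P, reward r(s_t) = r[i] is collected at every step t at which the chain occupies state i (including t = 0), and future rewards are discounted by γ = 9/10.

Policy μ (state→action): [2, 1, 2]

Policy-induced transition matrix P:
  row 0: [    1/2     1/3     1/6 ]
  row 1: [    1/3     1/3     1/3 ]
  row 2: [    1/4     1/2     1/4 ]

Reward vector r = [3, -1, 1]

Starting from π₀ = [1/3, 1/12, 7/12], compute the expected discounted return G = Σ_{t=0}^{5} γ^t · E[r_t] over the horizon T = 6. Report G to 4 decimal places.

t=0: π = [0.3333, 0.0833, 0.5833], E[r] = 1.5000, γ^t·E[r] = 1.500000, running G = 1.500000
t=1: π = [0.3403, 0.4306, 0.2292], E[r] = 0.8194, γ^t·E[r] = 0.737500, running G = 2.237500
t=2: π = [0.3709, 0.3715, 0.2575], E[r] = 0.9988, γ^t·E[r] = 0.809063, running G = 3.046563
t=3: π = [0.3737, 0.3763, 0.2500], E[r] = 0.9949, γ^t·E[r] = 0.725273, running G = 3.771836
t=4: π = [0.3748, 0.3750, 0.2502], E[r] = 0.9995, γ^t·E[r] = 0.655799, running G = 4.427635
t=5: π = [0.3749, 0.3750, 0.2500], E[r] = 0.9998, γ^t·E[r] = 0.590384, running G = 5.018019

G = 5.0180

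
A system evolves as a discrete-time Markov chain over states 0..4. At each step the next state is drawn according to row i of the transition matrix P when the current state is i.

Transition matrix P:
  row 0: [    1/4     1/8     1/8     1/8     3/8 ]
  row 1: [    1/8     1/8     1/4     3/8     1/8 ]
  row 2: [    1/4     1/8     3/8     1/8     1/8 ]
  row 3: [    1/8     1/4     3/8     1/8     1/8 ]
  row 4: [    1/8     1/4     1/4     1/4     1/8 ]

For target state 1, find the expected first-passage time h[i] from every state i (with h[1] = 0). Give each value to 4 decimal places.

First-step conditioning: h[1] = 0; for i ≠ 1, h[i] = 1 + Σ_k P[i][k]·h[k].
  h[0] = 1 + 1/4·h[0] + 1/8·h[2] + 1/8·h[3] + 3/8·h[4]
  h[2] = 1 + 1/4·h[0] + 3/8·h[2] + 1/8·h[3] + 1/8·h[4]
  h[3] = 1 + 1/8·h[0] + 3/8·h[2] + 1/8·h[3] + 1/8·h[4]
  h[4] = 1 + 1/8·h[0] + 1/4·h[2] + 1/4·h[3] + 1/8·h[4]
Solving the 4×4 linear system over states ≠ 1 gives exactly h = [2048/351, 0, 2120/351, 1864/351, 1832/351] (h[1] = 0 is the target).

h = [5.8348, 0.0000, 6.0399, 5.3105, 5.2194]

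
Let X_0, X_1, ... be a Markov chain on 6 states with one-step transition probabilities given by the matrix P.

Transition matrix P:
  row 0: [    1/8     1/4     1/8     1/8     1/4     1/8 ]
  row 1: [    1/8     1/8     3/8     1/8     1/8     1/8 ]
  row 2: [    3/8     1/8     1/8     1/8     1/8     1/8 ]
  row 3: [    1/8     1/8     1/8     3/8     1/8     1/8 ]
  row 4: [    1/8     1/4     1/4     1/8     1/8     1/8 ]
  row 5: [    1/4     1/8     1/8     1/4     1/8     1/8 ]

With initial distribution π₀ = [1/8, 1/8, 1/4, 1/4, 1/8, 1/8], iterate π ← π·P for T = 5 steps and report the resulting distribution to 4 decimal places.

π = [0.1869, 0.1669, 0.1852, 0.1876, 0.1484, 0.1250]

t=0: π = [0.1250, 0.1250, 0.2500, 0.2500, 0.1250, 0.1250]
t=1: π = [0.2031, 0.1563, 0.1719, 0.2031, 0.1406, 0.1250]
t=2: π = [0.1836, 0.1680, 0.1816, 0.1914, 0.1504, 0.1250]
t=3: π = [0.1860, 0.1667, 0.1858, 0.1885, 0.1479, 0.1250]
t=4: π = [0.1871, 0.1667, 0.1852, 0.1877, 0.1483, 0.1250]
t=5: π = [0.1869, 0.1669, 0.1852, 0.1876, 0.1484, 0.1250]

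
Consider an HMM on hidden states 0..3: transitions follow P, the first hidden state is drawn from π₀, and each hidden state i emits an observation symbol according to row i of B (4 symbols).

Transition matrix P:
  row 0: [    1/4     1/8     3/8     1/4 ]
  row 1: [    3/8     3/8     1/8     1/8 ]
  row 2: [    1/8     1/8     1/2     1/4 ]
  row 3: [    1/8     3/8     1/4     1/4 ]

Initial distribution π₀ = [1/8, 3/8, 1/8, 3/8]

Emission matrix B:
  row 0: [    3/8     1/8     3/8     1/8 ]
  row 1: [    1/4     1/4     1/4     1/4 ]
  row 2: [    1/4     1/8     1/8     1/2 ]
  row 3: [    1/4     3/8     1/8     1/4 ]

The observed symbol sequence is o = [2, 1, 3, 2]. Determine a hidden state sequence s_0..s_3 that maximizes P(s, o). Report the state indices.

path = [1, 1, 1, 0]

t=0: δ = [4.688e-02, 9.375e-02, 1.562e-02, 4.688e-02]  (obs o_0=2)
t=1: δ = [4.395e-03, 8.789e-03, 2.197e-03, 4.395e-03]  ψ = [1, 1, 0, 0]  (obs o_1=1)
t=2: δ = [4.120e-04, 8.240e-04, 8.240e-04, 2.747e-04]  ψ = [1, 1, 0, 0]  (obs o_2=3)
t=3: δ = [1.159e-04, 7.725e-05, 5.150e-05, 2.575e-05]  ψ = [1, 1, 2, 2]  (obs o_3=2)
backtrack: best end state = 0; path = [1, 1, 1, 0]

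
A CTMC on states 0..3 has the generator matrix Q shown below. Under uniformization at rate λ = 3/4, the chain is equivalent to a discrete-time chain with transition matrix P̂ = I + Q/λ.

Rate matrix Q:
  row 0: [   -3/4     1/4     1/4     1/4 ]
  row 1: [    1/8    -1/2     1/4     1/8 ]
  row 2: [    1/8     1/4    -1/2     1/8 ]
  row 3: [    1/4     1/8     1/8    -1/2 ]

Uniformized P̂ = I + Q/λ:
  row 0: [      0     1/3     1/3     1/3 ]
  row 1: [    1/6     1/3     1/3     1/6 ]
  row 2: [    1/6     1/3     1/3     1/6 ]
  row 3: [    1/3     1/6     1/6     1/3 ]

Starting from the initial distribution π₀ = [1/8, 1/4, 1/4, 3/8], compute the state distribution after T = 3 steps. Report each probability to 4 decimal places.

t=0: π = [0.1250, 0.2500, 0.2500, 0.3750]
t=1: π = [0.2083, 0.2708, 0.2708, 0.2500]
t=2: π = [0.1736, 0.2917, 0.2917, 0.2431]
t=3: π = [0.1782, 0.2928, 0.2928, 0.2361]

π = [0.1782, 0.2928, 0.2928, 0.2361]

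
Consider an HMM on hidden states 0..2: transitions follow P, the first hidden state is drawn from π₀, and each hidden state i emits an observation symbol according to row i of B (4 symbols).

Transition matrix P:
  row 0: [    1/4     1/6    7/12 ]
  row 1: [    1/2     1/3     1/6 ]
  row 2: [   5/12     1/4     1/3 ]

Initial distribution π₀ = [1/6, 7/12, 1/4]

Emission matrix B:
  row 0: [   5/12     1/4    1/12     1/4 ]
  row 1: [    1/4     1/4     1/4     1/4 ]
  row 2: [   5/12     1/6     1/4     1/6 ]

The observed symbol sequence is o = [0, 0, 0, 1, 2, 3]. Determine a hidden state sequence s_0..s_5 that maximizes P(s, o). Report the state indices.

t=0: δ = [6.944e-02, 1.458e-01, 1.042e-01]  (obs o_0=0)
t=1: δ = [3.038e-02, 1.215e-02, 1.688e-02]  ψ = [1, 1, 0]  (obs o_1=0)
t=2: δ = [3.165e-03, 1.266e-03, 7.385e-03]  ψ = [0, 0, 0]  (obs o_2=0)
t=3: δ = [7.692e-04, 4.615e-04, 4.103e-04]  ψ = [2, 2, 2]  (obs o_3=1)
t=4: δ = [1.923e-05, 3.846e-05, 1.122e-04]  ψ = [1, 1, 0]  (obs o_4=2)
t=5: δ = [1.169e-05, 7.011e-06, 6.232e-06]  ψ = [2, 2, 2]  (obs o_5=3)
backtrack: best end state = 0; path = [1, 0, 2, 0, 2, 0]

path = [1, 0, 2, 0, 2, 0]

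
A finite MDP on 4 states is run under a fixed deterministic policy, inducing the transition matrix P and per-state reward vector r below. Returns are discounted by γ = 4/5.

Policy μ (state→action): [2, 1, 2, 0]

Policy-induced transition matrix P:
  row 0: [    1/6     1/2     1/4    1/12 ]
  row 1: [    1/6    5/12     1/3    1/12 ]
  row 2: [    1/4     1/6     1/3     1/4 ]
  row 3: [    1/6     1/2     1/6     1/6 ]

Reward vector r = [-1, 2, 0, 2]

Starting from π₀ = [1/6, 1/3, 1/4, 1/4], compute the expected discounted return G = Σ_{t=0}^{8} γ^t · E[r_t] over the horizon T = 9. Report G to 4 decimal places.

G = 3.8315

t=0: π = [0.1667, 0.3333, 0.2500, 0.2500], E[r] = 1.0000, γ^t·E[r] = 1.000000, running G = 1.000000
t=1: π = [0.1875, 0.3889, 0.2778, 0.1458], E[r] = 0.8819, γ^t·E[r] = 0.705556, running G = 1.705556
t=2: π = [0.1898, 0.3750, 0.2934, 0.1418], E[r] = 0.8438, γ^t·E[r] = 0.540000, running G = 2.245556
t=3: π = [0.1911, 0.3709, 0.2939, 0.1440], E[r] = 0.8389, γ^t·E[r] = 0.429506, running G = 2.675062
t=4: π = [0.1912, 0.3711, 0.2934, 0.1443], E[r] = 0.8397, γ^t·E[r] = 0.343954, running G = 3.019016
t=5: π = [0.1911, 0.3713, 0.2934, 0.1443], E[r] = 0.8399, γ^t·E[r] = 0.275235, running G = 3.294250
t=6: π = [0.1911, 0.3713, 0.2934, 0.1442], E[r] = 0.8399, γ^t·E[r] = 0.220184, running G = 3.514434
t=7: π = [0.1911, 0.3713, 0.2934, 0.1442], E[r] = 0.8399, γ^t·E[r] = 0.176145, running G = 3.690580
t=8: π = [0.1911, 0.3713, 0.2934, 0.1442], E[r] = 0.8399, γ^t·E[r] = 0.140916, running G = 3.831496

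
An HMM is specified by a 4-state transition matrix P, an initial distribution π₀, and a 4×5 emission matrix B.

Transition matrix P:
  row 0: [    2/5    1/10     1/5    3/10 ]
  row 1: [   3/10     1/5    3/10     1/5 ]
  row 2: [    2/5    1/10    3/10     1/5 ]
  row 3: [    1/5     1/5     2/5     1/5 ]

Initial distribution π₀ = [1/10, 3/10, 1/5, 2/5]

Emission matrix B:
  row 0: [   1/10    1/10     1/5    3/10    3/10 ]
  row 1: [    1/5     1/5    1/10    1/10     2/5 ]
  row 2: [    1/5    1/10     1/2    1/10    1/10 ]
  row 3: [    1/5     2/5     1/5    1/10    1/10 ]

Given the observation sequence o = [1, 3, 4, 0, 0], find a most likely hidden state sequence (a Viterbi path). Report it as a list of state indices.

t=0: δ = [1.000e-02, 6.000e-02, 2.000e-02, 1.600e-01]  (obs o_0=1)
t=1: δ = [9.600e-03, 3.200e-03, 6.400e-03, 3.200e-03]  ψ = [3, 3, 3, 3]  (obs o_1=3)
t=2: δ = [1.152e-03, 3.840e-04, 1.920e-04, 2.880e-04]  ψ = [0, 0, 0, 0]  (obs o_2=4)
t=3: δ = [4.608e-05, 2.304e-05, 4.608e-05, 6.912e-05]  ψ = [0, 0, 0, 0]  (obs o_3=0)
t=4: δ = [1.843e-06, 2.765e-06, 5.530e-06, 2.765e-06]  ψ = [0, 3, 3, 0]  (obs o_4=0)
backtrack: best end state = 2; path = [3, 0, 0, 3, 2]

path = [3, 0, 0, 3, 2]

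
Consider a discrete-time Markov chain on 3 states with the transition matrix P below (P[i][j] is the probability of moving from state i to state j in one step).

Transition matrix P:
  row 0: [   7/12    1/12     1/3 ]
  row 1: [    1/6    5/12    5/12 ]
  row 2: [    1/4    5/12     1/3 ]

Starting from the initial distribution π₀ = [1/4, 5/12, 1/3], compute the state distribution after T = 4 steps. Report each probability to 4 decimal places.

π = [0.3345, 0.3064, 0.3591]

t=0: π = [0.2500, 0.4167, 0.3333]
t=1: π = [0.2986, 0.3333, 0.3681]
t=2: π = [0.3218, 0.3171, 0.3611]
t=3: π = [0.3308, 0.3094, 0.3598]
t=4: π = [0.3345, 0.3064, 0.3591]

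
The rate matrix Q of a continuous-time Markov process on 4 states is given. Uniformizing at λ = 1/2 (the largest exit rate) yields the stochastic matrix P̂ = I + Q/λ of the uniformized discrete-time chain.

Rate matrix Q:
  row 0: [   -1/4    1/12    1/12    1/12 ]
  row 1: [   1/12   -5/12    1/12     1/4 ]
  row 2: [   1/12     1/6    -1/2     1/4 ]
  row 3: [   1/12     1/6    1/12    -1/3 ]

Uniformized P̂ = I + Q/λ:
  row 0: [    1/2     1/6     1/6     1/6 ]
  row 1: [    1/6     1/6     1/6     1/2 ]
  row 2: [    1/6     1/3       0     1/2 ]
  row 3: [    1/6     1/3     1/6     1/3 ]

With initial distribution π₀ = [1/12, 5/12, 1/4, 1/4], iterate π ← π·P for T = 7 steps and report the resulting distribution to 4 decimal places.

π = [0.2499, 0.2500, 0.1429, 0.3572]

t=0: π = [0.0833, 0.4167, 0.2500, 0.2500]
t=1: π = [0.1944, 0.2500, 0.1250, 0.4306]
t=2: π = [0.2315, 0.2593, 0.1458, 0.3634]
t=3: π = [0.2438, 0.2515, 0.1424, 0.3623]
t=4: π = [0.2479, 0.2508, 0.1429, 0.3583]
t=5: π = [0.2493, 0.2502, 0.1428, 0.3576]
t=6: π = [0.2498, 0.2501, 0.1429, 0.3573]
t=7: π = [0.2499, 0.2500, 0.1429, 0.3572]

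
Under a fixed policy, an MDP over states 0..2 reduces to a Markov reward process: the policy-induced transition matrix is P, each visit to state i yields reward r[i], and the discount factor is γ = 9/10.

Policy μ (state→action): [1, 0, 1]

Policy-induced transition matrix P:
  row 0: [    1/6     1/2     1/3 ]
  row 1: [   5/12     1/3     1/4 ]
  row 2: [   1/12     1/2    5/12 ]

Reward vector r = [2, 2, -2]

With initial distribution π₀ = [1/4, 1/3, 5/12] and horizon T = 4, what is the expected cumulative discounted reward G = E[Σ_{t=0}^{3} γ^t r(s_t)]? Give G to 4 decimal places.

t=0: π = [0.2500, 0.3333, 0.4167], E[r] = 0.3333, γ^t·E[r] = 0.333333, running G = 0.333333
t=1: π = [0.2153, 0.4444, 0.3403], E[r] = 0.6389, γ^t·E[r] = 0.575000, running G = 0.908333
t=2: π = [0.2494, 0.4259, 0.3247], E[r] = 0.7014, γ^t·E[r] = 0.568125, running G = 1.476458
t=3: π = [0.2461, 0.4290, 0.3249], E[r] = 0.7004, γ^t·E[r] = 0.510609, running G = 1.987068

G = 1.9871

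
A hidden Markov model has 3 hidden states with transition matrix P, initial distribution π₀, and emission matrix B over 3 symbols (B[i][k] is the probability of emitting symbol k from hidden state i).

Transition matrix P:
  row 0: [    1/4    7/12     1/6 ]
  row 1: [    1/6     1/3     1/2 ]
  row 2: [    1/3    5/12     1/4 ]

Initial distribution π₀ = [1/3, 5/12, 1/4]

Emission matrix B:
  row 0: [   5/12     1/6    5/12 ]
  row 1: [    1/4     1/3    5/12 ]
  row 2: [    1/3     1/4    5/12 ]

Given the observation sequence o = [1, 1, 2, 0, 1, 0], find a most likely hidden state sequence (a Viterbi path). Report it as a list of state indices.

path = [1, 1, 2, 0, 1, 2]

t=0: δ = [5.556e-02, 1.389e-01, 6.250e-02]  (obs o_0=1)
t=1: δ = [3.858e-03, 1.543e-02, 1.736e-02]  ψ = [1, 1, 1]  (obs o_1=1)
t=2: δ = [2.411e-03, 3.014e-03, 3.215e-03]  ψ = [2, 2, 1]  (obs o_2=2)
t=3: δ = [4.465e-04, 3.516e-04, 5.023e-04]  ψ = [2, 0, 1]  (obs o_3=0)
t=4: δ = [2.791e-05, 8.683e-05, 4.396e-05]  ψ = [2, 0, 1]  (obs o_4=1)
t=5: δ = [6.105e-06, 7.235e-06, 1.447e-05]  ψ = [2, 1, 1]  (obs o_5=0)
backtrack: best end state = 2; path = [1, 1, 2, 0, 1, 2]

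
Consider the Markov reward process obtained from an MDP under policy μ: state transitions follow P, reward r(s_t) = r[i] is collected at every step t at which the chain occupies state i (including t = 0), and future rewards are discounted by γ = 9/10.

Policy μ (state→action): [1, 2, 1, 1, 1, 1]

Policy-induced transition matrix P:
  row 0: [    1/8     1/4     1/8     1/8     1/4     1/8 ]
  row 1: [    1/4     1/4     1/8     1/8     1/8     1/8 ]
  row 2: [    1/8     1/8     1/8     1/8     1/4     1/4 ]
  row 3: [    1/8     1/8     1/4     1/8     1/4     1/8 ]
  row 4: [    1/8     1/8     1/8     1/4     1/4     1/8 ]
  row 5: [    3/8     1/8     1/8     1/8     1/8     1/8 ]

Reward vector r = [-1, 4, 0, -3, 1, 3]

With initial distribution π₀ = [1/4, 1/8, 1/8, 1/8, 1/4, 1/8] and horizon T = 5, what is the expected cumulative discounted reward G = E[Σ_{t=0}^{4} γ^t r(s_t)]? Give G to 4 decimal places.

t=0: π = [0.2500, 0.1250, 0.1250, 0.1250, 0.2500, 0.1250], E[r] = 0.5000, γ^t·E[r] = 0.500000, running G = 0.500000
t=1: π = [0.1719, 0.1719, 0.1406, 0.1563, 0.2188, 0.1406], E[r] = 0.6875, γ^t·E[r] = 0.618750, running G = 1.118750
t=2: π = [0.1816, 0.1680, 0.1445, 0.1523, 0.2109, 0.1426], E[r] = 0.6719, γ^t·E[r] = 0.544219, running G = 1.662969
t=3: π = [0.1816, 0.1687, 0.1440, 0.1514, 0.2112, 0.1431], E[r] = 0.6794, γ^t·E[r] = 0.495314, running G = 2.158283
t=4: π = [0.1819, 0.1688, 0.1439, 0.1514, 0.2110, 0.1430], E[r] = 0.6792, γ^t·E[r] = 0.445603, running G = 2.603886

G = 2.6039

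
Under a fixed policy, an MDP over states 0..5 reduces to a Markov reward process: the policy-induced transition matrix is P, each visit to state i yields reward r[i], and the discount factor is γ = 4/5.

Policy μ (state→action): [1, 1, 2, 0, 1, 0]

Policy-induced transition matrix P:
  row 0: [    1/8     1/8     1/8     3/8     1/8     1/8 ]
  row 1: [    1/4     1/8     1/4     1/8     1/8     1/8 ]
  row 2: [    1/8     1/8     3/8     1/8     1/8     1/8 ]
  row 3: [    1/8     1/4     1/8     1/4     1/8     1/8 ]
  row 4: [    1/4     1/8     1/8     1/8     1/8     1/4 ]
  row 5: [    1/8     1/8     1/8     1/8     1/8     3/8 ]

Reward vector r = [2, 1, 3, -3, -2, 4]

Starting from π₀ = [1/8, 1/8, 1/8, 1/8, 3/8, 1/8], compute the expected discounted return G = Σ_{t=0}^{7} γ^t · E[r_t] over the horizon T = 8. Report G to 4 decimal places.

G = 3.2778

t=0: π = [0.1250, 0.1250, 0.1250, 0.1250, 0.3750, 0.1250], E[r] = 0.1250, γ^t·E[r] = 0.125000, running G = 0.125000
t=1: π = [0.1875, 0.1406, 0.1719, 0.1719, 0.1250, 0.2031], E[r] = 1.0781, γ^t·E[r] = 0.862500, running G = 0.987500
t=2: π = [0.1582, 0.1465, 0.1855, 0.1934, 0.1250, 0.1914], E[r] = 0.9551, γ^t·E[r] = 0.611250, running G = 1.598750
t=3: π = [0.1589, 0.1492, 0.1897, 0.1887, 0.1250, 0.1885], E[r] = 0.9739, γ^t·E[r] = 0.498625, running G = 2.097375
t=4: π = [0.1593, 0.1486, 0.1911, 0.1883, 0.1250, 0.1877], E[r] = 0.9763, γ^t·E[r] = 0.399913, running G = 2.497288
t=5: π = [0.1592, 0.1485, 0.1913, 0.1884, 0.1250, 0.1876], E[r] = 0.9761, γ^t·E[r] = 0.319859, running G = 2.817146
t=6: π = [0.1592, 0.1485, 0.1914, 0.1883, 0.1250, 0.1875], E[r] = 0.9762, γ^t·E[r] = 0.255896, running G = 3.073042
t=7: π = [0.1592, 0.1485, 0.1914, 0.1883, 0.1250, 0.1875], E[r] = 0.9762, γ^t·E[r] = 0.204719, running G = 3.277762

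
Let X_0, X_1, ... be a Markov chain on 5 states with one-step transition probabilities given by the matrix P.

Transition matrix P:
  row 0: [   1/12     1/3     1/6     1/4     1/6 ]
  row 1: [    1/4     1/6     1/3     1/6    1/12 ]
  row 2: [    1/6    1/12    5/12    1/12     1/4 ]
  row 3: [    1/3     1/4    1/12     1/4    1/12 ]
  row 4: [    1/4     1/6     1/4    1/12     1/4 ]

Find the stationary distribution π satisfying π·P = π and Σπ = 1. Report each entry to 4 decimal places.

Balance equations π_j = Σ_i π_i·P[i][j]:
  π_0 = 1/12·π_0 + 1/4·π_1 + 1/6·π_2 + 1/3·π_3 + 1/4·π_4
  π_1 = 1/3·π_0 + 1/6·π_1 + 1/12·π_2 + 1/4·π_3 + 1/6·π_4
  π_2 = 1/6·π_0 + 1/3·π_1 + 5/12·π_2 + 1/12·π_3 + 1/4·π_4
  π_3 = 1/4·π_0 + 1/6·π_1 + 1/12·π_2 + 1/4·π_3 + 1/12·π_4
  normalize: π_0 + π_1 + π_2 + π_3 + π_4 = 1
Solving the linear system gives exactly π = [1691/8180, 1573/8180, 4359/16360, 2627/16360, 1423/8180].

π = [0.2067, 0.1923, 0.2664, 0.1606, 0.1740]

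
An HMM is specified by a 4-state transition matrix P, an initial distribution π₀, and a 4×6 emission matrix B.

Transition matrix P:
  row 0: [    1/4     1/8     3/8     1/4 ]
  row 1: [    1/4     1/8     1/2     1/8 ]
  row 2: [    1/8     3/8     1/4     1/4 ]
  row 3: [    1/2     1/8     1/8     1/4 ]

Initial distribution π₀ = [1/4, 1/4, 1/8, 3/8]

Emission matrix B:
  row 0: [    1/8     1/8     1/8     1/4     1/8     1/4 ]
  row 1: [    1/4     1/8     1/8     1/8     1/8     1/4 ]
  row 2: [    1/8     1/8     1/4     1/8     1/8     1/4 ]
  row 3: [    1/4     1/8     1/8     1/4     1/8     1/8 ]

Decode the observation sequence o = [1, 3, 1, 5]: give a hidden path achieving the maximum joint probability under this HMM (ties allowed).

t=0: δ = [3.125e-02, 3.125e-02, 1.562e-02, 4.688e-02]  (obs o_0=1)
t=1: δ = [5.859e-03, 7.324e-04, 1.953e-03, 2.930e-03]  ψ = [3, 2, 1, 3]  (obs o_1=3)
t=2: δ = [1.831e-04, 9.155e-05, 2.747e-04, 1.831e-04]  ψ = [0, 0, 0, 0]  (obs o_2=1)
t=3: δ = [2.289e-05, 2.575e-05, 1.717e-05, 8.583e-06]  ψ = [3, 2, 0, 2]  (obs o_3=5)
backtrack: best end state = 1; path = [3, 0, 2, 1]

path = [3, 0, 2, 1]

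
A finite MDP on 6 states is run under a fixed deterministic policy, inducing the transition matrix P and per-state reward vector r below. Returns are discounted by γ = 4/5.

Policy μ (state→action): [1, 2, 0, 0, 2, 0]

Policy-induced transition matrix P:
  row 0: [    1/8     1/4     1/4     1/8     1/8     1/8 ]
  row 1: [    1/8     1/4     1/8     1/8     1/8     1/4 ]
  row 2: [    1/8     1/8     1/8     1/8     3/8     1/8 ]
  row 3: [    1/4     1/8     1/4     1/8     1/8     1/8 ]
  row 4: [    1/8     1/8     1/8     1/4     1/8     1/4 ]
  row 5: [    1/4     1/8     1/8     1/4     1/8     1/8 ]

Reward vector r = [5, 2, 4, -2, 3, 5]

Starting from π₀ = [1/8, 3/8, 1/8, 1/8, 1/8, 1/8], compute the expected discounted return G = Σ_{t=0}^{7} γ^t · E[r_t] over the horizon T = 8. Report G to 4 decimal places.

t=0: π = [0.1250, 0.3750, 0.1250, 0.1250, 0.1250, 0.1250], E[r] = 2.6250, γ^t·E[r] = 2.625000, running G = 2.625000
t=1: π = [0.1563, 0.1875, 0.1563, 0.1563, 0.1563, 0.1875], E[r] = 2.8750, γ^t·E[r] = 2.300000, running G = 4.925000
t=2: π = [0.1680, 0.1680, 0.1641, 0.1680, 0.1641, 0.1680], E[r] = 2.8281, γ^t·E[r] = 1.810000, running G = 6.735000
t=3: π = [0.1670, 0.1670, 0.1670, 0.1665, 0.1660, 0.1665], E[r] = 2.8345, γ^t·E[r] = 1.451250, running G = 8.186250
t=4: π = [0.1666, 0.1667, 0.1667, 0.1666, 0.1667, 0.1666], E[r] = 2.8336, γ^t·E[r] = 1.160650, running G = 9.346900
t=5: π = [0.1666, 0.1667, 0.1666, 0.1667, 0.1667, 0.1667], E[r] = 2.8333, γ^t·E[r] = 0.928413, running G = 10.275313
t=6: π = [0.1667, 0.1667, 0.1667, 0.1667, 0.1667, 0.1667], E[r] = 2.8333, γ^t·E[r] = 0.742740, running G = 11.018052
t=7: π = [0.1667, 0.1667, 0.1667, 0.1667, 0.1667, 0.1667], E[r] = 2.8333, γ^t·E[r] = 0.594194, running G = 11.612246

G = 11.6122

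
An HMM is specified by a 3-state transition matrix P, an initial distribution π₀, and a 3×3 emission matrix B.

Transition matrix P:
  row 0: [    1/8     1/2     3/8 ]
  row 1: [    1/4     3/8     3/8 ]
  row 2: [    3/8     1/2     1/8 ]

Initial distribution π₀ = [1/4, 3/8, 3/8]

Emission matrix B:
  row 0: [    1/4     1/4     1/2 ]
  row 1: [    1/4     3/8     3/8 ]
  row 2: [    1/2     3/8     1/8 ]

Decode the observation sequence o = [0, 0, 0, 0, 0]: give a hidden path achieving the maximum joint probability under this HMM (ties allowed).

path = [2, 1, 2, 1, 2]

t=0: δ = [6.250e-02, 9.375e-02, 1.875e-01]  (obs o_0=0)
t=1: δ = [1.758e-02, 2.344e-02, 1.758e-02]  ψ = [2, 2, 1]  (obs o_1=0)
t=2: δ = [1.648e-03, 2.197e-03, 4.395e-03]  ψ = [2, 0, 1]  (obs o_2=0)
t=3: δ = [4.120e-04, 5.493e-04, 4.120e-04]  ψ = [2, 2, 1]  (obs o_3=0)
t=4: δ = [3.862e-05, 5.150e-05, 1.030e-04]  ψ = [2, 0, 1]  (obs o_4=0)
backtrack: best end state = 2; path = [2, 1, 2, 1, 2]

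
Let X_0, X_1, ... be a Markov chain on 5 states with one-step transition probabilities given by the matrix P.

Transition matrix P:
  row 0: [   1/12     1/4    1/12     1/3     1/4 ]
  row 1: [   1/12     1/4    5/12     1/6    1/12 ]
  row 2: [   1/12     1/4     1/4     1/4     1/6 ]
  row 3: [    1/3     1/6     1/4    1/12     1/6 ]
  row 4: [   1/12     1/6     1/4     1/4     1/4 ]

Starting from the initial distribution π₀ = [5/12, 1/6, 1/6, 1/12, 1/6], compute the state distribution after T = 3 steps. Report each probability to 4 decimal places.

π = [0.1325, 0.2192, 0.2607, 0.2119, 0.1757]

t=0: π = [0.4167, 0.1667, 0.1667, 0.0833, 0.1667]
t=1: π = [0.1042, 0.2292, 0.2083, 0.2569, 0.2014]
t=2: π = [0.1476, 0.2118, 0.2708, 0.1968, 0.1730]
t=3: π = [0.1325, 0.2192, 0.2607, 0.2119, 0.1757]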